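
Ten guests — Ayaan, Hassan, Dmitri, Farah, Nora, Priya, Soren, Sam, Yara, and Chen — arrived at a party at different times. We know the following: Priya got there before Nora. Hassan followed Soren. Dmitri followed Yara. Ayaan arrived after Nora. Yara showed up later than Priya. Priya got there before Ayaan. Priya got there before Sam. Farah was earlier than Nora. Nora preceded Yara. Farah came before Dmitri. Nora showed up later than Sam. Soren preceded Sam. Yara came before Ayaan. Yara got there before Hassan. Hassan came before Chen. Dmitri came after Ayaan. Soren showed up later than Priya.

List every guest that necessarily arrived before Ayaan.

Farah, Nora, Priya, Sam, Soren, Yara

Directly stated before Ayaan: Nora, Priya, and Yara.
Farah reaches Ayaan via Farah → Nora → Ayaan.
Sam reaches Ayaan via Sam → Nora → Ayaan.
Soren reaches Ayaan via Soren → Sam → Nora → Ayaan.
No chain forces Dmitri (or any of the others) ahead of Ayaan.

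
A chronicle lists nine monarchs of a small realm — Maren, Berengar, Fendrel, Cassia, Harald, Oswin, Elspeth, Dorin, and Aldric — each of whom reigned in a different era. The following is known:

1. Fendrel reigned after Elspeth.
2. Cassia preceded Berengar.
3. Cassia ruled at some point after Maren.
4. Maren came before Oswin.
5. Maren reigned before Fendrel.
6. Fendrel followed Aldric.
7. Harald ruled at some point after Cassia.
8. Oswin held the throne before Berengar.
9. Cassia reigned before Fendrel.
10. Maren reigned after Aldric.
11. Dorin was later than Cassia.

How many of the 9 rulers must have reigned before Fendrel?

4

Directly stated before Fendrel: Aldric, Cassia, Elspeth, and Maren.
No chain forces Berengar (or any of the others) ahead of Fendrel.
That's Aldric, Cassia, Elspeth, and Maren — 4 in all.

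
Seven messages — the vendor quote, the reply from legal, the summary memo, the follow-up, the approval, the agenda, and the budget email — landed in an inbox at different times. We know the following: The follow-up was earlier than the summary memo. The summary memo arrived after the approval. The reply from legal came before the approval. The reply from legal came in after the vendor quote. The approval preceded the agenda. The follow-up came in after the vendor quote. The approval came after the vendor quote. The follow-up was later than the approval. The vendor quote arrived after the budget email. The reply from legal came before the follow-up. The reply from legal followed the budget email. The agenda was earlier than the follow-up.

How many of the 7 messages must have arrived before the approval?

3

Directly stated before the approval: the reply from legal and the vendor quote.
The budget email reaches the approval via the budget email → the reply from legal → the approval.
No chain forces the follow-up (or any of the others) ahead of the approval.
That's the budget email, the reply from legal, and the vendor quote — 3 in all.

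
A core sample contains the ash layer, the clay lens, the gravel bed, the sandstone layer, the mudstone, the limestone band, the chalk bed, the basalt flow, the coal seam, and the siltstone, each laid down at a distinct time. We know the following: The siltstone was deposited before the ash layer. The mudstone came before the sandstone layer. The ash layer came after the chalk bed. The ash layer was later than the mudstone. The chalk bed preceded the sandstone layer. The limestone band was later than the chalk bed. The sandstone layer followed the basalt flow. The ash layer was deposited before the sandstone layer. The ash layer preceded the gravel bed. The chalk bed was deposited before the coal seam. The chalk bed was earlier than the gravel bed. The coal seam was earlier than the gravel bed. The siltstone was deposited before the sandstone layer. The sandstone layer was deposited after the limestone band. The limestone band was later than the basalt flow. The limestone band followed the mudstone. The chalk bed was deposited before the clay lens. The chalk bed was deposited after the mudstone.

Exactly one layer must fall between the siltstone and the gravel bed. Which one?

the ash layer

Tracing the constraints gives the siltstone → the ash layer → the gravel bed, so the ash layer sits after the siltstone and before the gravel bed.
No other layer is forced both after the siltstone and before the gravel bed.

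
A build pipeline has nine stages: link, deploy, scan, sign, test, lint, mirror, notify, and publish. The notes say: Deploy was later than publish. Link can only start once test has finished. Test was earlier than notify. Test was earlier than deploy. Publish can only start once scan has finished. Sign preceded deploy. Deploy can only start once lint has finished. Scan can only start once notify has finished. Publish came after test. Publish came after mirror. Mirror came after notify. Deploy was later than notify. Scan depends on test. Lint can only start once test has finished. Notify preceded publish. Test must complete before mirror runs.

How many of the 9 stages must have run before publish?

Directly stated before publish: mirror, notify, scan, and test.
No chain forces lint (or any of the others) ahead of publish.
That's mirror, notify, scan, and test — 4 in all.

4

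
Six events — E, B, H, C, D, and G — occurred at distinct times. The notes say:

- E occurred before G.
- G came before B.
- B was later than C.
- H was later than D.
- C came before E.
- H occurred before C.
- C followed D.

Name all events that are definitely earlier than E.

C, D, H

Directly stated before E: C.
D reaches E via D → C → E.
H reaches E via H → C → E.
No chain forces B (or any of the others) ahead of E.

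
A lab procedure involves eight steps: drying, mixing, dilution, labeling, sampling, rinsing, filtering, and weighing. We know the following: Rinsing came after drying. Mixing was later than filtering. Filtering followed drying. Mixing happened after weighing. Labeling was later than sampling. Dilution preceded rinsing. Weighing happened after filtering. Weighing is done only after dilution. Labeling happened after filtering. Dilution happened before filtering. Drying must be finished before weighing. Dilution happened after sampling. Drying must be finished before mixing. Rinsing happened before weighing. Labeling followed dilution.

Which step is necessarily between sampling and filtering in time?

Tracing the constraints gives sampling → dilution → filtering, so dilution sits after sampling and before filtering.
No other step is forced both after sampling and before filtering.

dilution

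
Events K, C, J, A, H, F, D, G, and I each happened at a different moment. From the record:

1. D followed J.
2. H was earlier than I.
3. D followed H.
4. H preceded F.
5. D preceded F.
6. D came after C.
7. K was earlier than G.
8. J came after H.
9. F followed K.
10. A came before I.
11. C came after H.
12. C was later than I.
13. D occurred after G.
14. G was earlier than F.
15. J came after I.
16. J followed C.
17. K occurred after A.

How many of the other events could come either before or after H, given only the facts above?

3

Forced after H: C, D, F, I, and J.
That leaves A, G, and K with no forced order relative to H — 3.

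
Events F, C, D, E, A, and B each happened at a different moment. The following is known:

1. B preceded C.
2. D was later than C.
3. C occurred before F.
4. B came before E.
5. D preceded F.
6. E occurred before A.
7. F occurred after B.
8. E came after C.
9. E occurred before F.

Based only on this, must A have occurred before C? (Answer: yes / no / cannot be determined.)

Tracing the constraints gives C → E → A, so C must come before A.
That means A cannot be before C.

no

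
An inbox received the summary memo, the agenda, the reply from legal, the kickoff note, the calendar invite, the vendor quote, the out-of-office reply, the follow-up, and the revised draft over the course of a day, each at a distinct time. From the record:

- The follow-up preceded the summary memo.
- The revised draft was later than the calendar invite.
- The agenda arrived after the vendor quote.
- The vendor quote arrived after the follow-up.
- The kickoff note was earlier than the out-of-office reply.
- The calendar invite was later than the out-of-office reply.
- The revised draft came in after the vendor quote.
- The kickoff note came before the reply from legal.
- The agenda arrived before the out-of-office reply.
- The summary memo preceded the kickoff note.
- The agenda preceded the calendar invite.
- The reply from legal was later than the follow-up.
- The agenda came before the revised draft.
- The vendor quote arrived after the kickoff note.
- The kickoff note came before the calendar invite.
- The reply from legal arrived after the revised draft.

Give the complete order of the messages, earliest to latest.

The constraints fix every adjacent pair, so only one ordering works:
the follow-up → the summary memo → the kickoff note → the vendor quote → the agenda → the out-of-office reply → the calendar invite → the revised draft → the reply from legal.

the follow-up, the summary memo, the kickoff note, the vendor quote, the agenda, the out-of-office reply, the calendar invite, the revised draft, the reply from legal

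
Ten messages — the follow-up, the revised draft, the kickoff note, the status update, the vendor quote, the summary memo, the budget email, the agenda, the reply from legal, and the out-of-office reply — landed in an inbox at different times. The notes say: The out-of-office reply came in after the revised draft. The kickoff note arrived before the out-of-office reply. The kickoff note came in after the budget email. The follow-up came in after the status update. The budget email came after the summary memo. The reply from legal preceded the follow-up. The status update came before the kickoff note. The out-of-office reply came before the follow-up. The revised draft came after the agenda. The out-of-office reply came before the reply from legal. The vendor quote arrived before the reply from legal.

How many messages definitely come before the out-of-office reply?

6

Directly stated before the out-of-office reply: the kickoff note and the revised draft.
The agenda reaches the out-of-office reply via the agenda → the revised draft → the out-of-office reply.
The budget email reaches the out-of-office reply via the budget email → the kickoff note → the out-of-office reply.
The status update reaches the out-of-office reply via the status update → the kickoff note → the out-of-office reply.
Likewise the summary memo reaches the out-of-office reply by chaining the stated constraints.
No chain forces the vendor quote (or any of the others) ahead of the out-of-office reply.
That's the agenda, the budget email, the kickoff note, the revised draft, the status update, and the summary memo — 6 in all.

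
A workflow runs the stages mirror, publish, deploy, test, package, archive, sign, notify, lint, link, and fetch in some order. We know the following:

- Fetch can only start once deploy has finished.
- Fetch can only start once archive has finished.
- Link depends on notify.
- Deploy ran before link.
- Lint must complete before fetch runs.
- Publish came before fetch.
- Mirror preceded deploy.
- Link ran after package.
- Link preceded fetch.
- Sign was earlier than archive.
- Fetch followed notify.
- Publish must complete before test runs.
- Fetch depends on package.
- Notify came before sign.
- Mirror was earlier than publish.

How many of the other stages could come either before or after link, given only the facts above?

5

Forced before link: deploy, mirror, notify, and package; forced after link: fetch.
That leaves archive, lint, publish, sign, and test with no forced order relative to link — 5.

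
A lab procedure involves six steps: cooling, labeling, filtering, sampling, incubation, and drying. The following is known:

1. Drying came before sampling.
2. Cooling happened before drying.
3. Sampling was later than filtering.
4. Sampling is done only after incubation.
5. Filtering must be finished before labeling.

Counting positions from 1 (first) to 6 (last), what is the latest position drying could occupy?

Drying must come before sampling — 1 step forced after it.
Everything else can be placed before drying in some valid order, so drying can sit as late as position 6 − 1 = 5.

5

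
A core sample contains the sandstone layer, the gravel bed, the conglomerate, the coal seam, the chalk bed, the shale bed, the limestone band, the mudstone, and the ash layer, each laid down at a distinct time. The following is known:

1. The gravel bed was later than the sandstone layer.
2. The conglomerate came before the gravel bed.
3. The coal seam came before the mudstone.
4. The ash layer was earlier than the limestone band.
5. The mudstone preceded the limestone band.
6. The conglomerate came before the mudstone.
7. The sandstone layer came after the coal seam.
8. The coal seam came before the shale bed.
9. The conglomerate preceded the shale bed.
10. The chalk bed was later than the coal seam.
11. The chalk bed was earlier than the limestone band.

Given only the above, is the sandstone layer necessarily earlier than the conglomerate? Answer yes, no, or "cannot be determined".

No chain of stated constraints runs from the sandstone layer to the conglomerate, and none runs from the conglomerate to the sandstone layer either.
So the relative order of the sandstone layer and the conglomerate is not fixed by the given facts.

cannot be determined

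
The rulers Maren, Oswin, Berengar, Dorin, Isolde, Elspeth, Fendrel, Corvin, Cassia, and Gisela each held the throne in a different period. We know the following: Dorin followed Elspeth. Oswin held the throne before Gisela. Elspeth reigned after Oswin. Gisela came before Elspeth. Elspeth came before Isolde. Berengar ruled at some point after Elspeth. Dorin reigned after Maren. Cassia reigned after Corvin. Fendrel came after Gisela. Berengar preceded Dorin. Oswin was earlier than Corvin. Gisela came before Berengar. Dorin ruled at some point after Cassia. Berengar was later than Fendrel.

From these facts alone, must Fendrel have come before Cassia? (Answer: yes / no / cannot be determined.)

cannot be determined

No chain of stated constraints runs from Fendrel to Cassia, and none runs from Cassia to Fendrel either.
So the relative order of Fendrel and Cassia is not fixed by the given facts.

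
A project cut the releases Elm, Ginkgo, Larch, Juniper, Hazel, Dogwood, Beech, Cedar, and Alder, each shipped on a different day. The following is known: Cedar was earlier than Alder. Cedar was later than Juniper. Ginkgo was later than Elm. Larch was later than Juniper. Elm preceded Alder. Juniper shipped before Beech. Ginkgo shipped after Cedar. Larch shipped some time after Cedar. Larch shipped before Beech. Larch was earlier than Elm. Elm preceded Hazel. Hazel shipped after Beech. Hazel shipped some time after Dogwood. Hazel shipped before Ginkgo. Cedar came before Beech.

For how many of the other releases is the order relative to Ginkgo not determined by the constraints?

1

Forced before Ginkgo: Beech, Cedar, Dogwood, Elm, Hazel, Juniper, and Larch.
That leaves Alder with no forced order relative to Ginkgo — 1.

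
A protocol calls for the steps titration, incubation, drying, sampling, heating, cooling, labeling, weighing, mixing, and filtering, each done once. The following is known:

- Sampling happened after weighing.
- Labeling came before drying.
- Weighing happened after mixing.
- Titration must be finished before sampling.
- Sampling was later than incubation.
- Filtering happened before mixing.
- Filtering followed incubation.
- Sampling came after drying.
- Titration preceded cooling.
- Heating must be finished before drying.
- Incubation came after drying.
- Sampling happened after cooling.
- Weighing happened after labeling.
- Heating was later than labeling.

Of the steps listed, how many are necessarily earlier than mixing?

Directly stated before mixing: filtering.
Drying reaches mixing via drying → incubation → filtering → mixing.
Heating reaches mixing via heating → drying → incubation → filtering → mixing.
Incubation reaches mixing via incubation → filtering → mixing.
Likewise labeling reaches mixing by chaining the stated constraints.
No chain forces cooling (or any of the others) ahead of mixing.
That's drying, filtering, heating, incubation, and labeling — 5 in all.

5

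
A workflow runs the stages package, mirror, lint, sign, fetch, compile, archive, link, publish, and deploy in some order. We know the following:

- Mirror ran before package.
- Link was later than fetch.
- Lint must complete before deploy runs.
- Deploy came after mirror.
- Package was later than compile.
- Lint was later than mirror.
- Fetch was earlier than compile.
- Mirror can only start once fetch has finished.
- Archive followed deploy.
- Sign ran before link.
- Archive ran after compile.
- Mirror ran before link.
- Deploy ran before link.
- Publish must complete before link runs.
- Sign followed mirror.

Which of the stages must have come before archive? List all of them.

Directly stated before archive: compile and deploy.
Fetch reaches archive via fetch → compile → archive.
Lint reaches archive via lint → deploy → archive.
Mirror reaches archive via mirror → deploy → archive.
No chain forces link (or any of the others) ahead of archive.

compile, deploy, fetch, lint, mirror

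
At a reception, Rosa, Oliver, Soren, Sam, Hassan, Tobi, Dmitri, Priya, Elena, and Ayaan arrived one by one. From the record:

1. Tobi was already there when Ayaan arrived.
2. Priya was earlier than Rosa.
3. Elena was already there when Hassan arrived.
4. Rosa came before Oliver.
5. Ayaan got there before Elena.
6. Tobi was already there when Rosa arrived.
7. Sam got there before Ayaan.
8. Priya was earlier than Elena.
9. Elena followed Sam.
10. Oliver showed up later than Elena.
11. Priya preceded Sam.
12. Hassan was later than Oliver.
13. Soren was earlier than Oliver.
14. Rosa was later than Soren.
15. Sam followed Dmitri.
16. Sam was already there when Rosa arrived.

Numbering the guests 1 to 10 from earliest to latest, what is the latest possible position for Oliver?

Oliver must come before Hassan — 1 guest forced after them.
Everything else can be placed before Oliver in some valid order, so Oliver can sit as late as position 10 − 1 = 9.

9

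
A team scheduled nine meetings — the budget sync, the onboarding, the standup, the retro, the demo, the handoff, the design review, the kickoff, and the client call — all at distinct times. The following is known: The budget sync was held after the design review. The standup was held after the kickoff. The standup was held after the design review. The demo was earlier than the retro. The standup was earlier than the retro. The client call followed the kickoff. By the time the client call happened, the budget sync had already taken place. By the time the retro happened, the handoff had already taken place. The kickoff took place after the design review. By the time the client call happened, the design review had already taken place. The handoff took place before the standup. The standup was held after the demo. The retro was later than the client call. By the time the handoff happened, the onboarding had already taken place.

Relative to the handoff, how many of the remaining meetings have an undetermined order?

5

Forced before the handoff: the onboarding; forced after the handoff: the retro and the standup.
That leaves the budget sync, the client call, the demo, the design review, and the kickoff with no forced order relative to the handoff — 5.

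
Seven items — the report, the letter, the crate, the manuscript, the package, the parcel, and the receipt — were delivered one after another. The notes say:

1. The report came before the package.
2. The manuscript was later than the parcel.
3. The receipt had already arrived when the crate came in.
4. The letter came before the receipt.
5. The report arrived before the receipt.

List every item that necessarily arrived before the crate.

the letter, the receipt, the report

Directly stated before the crate: the receipt.
The letter reaches the crate via the letter → the receipt → the crate.
The report reaches the crate via the report → the receipt → the crate.
No chain forces the package (or any of the others) ahead of the crate.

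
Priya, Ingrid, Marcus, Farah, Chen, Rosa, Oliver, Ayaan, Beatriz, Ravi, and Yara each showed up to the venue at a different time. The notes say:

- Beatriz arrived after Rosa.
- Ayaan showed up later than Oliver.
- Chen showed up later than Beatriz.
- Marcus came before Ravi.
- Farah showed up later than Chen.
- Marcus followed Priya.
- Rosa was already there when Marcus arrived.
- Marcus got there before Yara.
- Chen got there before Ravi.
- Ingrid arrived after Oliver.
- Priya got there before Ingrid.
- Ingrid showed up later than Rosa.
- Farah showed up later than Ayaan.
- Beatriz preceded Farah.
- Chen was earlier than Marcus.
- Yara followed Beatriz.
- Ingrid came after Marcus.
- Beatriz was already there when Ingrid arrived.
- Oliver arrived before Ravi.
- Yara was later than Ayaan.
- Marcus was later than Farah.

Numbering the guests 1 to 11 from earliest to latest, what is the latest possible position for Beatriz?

Beatriz must come before Chen, Farah, Ingrid, Marcus, Ravi, and Yara — 6 guests forced after them.
Everything else can be placed before Beatriz in some valid order, so Beatriz can sit as late as position 11 − 6 = 5.

5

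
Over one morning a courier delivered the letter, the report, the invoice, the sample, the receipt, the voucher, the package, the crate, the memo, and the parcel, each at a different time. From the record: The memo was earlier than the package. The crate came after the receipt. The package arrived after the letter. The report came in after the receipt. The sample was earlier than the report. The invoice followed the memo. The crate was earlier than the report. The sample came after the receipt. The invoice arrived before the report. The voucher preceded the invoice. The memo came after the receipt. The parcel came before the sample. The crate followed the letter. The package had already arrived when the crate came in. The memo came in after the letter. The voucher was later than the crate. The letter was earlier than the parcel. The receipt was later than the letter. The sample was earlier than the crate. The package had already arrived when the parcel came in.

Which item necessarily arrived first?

the letter

The letter has a chain of constraints placing it before every other item, so the letter must be first.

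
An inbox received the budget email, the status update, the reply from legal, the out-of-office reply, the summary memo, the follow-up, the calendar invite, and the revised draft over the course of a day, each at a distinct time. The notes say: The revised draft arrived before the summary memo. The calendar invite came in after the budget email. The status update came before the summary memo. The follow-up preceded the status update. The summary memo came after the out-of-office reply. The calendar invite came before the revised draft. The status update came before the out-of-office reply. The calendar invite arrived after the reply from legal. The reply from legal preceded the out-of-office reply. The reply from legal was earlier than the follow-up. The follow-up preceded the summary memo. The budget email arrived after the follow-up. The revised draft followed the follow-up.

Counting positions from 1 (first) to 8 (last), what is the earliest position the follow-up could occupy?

2

The reply from legal must come before the follow-up — 1 forced predecessor.
Nothing else is forced ahead of the follow-up, so its earliest slot is position 1 + 1 = 2.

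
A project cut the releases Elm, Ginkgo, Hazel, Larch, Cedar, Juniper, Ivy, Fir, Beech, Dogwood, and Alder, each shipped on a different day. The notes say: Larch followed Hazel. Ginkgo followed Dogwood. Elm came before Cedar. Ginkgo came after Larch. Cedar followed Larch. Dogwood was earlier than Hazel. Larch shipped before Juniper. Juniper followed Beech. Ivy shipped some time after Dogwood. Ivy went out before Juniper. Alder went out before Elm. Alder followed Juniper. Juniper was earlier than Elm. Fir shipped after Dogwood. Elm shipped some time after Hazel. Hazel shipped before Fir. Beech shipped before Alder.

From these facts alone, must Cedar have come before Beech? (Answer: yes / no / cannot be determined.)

Tracing the constraints gives Beech → Juniper → Elm → Cedar, so Beech must come before Cedar.
That means Cedar cannot be before Beech.

no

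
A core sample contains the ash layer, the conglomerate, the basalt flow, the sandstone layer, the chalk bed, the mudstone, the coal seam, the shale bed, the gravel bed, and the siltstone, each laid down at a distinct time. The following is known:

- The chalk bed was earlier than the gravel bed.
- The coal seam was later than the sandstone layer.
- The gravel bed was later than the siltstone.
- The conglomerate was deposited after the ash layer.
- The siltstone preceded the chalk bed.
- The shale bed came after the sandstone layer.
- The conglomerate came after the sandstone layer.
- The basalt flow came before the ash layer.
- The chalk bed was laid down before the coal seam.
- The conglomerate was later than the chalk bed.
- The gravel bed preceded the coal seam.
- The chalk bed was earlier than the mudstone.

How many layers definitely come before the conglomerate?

Directly stated before the conglomerate: the ash layer, the chalk bed, and the sandstone layer.
The basalt flow reaches the conglomerate via the basalt flow → the ash layer → the conglomerate.
The siltstone reaches the conglomerate via the siltstone → the chalk bed → the conglomerate.
That's the ash layer, the basalt flow, the chalk bed, the sandstone layer, and the siltstone — 5 in all.

5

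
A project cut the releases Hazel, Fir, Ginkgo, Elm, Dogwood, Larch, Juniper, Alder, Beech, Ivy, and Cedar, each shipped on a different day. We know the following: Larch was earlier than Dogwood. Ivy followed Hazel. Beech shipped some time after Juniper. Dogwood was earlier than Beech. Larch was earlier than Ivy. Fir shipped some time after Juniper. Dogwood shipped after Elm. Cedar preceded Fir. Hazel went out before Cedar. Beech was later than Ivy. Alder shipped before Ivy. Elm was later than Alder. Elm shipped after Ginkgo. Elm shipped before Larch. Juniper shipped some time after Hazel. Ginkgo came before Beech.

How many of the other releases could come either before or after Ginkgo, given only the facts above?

5

Forced after Ginkgo: Beech, Dogwood, Elm, Ivy, and Larch.
That leaves Alder, Cedar, Fir, Hazel, and Juniper with no forced order relative to Ginkgo — 5.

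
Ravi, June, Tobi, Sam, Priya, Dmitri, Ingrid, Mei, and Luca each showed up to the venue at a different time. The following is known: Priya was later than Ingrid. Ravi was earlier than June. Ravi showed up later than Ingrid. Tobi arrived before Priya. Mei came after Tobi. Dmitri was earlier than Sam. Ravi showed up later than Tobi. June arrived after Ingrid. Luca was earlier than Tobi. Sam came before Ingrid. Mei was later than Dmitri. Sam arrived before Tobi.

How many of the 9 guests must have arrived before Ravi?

5

Directly stated before Ravi: Ingrid and Tobi.
Dmitri reaches Ravi via Dmitri → Sam → Ingrid → Ravi.
Luca reaches Ravi via Luca → Tobi → Ravi.
Sam reaches Ravi via Sam → Ingrid → Ravi.
No chain forces Priya (or any of the others) ahead of Ravi.
That's Dmitri, Ingrid, Luca, Sam, and Tobi — 5 in all.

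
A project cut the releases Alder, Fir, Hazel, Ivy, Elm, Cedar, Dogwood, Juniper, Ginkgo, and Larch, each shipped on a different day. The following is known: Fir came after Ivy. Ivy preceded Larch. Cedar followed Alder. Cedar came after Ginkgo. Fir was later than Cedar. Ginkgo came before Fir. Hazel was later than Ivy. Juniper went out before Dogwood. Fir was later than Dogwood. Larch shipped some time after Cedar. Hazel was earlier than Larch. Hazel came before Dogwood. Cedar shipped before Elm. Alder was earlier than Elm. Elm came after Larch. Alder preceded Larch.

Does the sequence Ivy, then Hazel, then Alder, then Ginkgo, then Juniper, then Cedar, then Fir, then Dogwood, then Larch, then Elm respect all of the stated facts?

no

The constraints require Dogwood before Fir, but in the proposed sequence Fir appears ahead of Dogwood. That one violation is enough.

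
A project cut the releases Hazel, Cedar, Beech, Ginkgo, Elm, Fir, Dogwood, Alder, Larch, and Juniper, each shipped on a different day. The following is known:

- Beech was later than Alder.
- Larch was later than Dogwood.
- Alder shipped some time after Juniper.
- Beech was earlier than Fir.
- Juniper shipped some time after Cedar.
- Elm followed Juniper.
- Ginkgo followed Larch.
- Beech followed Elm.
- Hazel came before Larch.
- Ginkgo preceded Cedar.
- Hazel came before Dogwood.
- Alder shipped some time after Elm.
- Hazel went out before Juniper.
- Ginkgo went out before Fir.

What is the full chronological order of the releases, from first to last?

Hazel, Dogwood, Larch, Ginkgo, Cedar, Juniper, Elm, Alder, Beech, Fir

The constraints fix every adjacent pair, so only one ordering works:
Hazel → Dogwood → Larch → Ginkgo → Cedar → Juniper → Elm → Alder → Beech → Fir.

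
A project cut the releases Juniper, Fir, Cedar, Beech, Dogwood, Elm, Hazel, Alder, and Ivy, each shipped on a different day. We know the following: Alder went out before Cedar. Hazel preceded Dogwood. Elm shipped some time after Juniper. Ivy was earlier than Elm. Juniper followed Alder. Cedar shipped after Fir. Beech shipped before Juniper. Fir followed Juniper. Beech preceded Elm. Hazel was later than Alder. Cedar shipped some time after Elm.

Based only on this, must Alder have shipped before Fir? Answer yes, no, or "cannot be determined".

yes

Chain the constraints: Alder → Juniper → Fir. Each link is directly stated, so Alder comes before Fir.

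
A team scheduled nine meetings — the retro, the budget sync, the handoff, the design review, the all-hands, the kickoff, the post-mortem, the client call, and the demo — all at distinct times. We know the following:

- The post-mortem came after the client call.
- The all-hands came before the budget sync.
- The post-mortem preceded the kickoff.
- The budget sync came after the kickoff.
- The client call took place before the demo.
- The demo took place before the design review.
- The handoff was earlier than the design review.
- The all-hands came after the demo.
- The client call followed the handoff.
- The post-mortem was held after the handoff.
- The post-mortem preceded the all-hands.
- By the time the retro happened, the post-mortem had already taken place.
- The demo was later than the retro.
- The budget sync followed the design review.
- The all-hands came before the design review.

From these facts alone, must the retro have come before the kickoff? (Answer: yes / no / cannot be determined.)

cannot be determined

No chain of stated constraints runs from the retro to the kickoff, and none runs from the kickoff to the retro either.
So the relative order of the retro and the kickoff is not fixed by the given facts.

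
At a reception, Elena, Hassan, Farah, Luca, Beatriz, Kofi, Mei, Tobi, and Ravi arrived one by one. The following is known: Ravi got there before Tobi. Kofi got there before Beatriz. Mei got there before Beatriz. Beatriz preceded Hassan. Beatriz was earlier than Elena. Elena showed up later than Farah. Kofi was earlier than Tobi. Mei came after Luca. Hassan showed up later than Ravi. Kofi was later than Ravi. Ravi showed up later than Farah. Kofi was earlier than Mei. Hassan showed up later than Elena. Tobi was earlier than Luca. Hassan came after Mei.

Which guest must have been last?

Hassan

Every other guest has a chain of constraints placing them before Hassan, so Hassan is last.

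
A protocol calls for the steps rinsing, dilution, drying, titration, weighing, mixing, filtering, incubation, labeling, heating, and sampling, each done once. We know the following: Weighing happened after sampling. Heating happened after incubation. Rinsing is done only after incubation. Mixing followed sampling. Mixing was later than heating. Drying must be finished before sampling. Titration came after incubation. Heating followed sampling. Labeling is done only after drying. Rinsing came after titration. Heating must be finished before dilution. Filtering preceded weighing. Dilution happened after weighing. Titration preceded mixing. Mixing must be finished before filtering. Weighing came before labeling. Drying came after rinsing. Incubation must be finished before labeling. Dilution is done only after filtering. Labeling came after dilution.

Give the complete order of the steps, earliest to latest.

incubation, titration, rinsing, drying, sampling, heating, mixing, filtering, weighing, dilution, labeling

The constraints fix every adjacent pair, so only one ordering works:
incubation → titration → rinsing → drying → sampling → heating → mixing → filtering → weighing → dilution → labeling.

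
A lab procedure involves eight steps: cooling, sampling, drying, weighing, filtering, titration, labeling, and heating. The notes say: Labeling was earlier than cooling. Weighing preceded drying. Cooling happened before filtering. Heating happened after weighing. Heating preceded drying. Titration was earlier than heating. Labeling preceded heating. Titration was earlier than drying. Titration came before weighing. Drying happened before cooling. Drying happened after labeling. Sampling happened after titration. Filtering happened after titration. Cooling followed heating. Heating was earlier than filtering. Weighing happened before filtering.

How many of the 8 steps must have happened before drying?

4

Directly stated before drying: heating, labeling, titration, and weighing.
No chain forces cooling (or any of the others) ahead of drying.
That's heating, labeling, titration, and weighing — 4 in all.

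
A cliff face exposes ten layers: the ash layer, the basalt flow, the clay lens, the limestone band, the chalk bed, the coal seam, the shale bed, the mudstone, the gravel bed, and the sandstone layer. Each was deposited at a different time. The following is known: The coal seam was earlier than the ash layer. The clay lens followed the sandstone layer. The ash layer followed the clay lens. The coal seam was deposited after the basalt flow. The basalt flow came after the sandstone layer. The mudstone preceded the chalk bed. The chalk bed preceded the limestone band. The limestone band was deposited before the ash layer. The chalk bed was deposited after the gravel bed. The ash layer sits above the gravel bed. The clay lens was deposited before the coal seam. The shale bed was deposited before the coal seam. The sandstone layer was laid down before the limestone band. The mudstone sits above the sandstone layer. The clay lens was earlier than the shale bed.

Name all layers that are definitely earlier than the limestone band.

Directly stated before the limestone band: the chalk bed and the sandstone layer.
The gravel bed reaches the limestone band via the gravel bed → the chalk bed → the limestone band.
The mudstone reaches the limestone band via the mudstone → the chalk bed → the limestone band.

the chalk bed, the gravel bed, the mudstone, the sandstone layer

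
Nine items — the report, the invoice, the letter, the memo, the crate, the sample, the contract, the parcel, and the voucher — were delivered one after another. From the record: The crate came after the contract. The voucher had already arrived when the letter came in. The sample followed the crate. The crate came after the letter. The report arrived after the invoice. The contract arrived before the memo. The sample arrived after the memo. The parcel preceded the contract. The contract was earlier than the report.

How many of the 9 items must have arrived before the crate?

Directly stated before the crate: the contract and the letter.
The parcel reaches the crate via the parcel → the contract → the crate.
The voucher reaches the crate via the voucher → the letter → the crate.
That's the contract, the letter, the parcel, and the voucher — 4 in all.

4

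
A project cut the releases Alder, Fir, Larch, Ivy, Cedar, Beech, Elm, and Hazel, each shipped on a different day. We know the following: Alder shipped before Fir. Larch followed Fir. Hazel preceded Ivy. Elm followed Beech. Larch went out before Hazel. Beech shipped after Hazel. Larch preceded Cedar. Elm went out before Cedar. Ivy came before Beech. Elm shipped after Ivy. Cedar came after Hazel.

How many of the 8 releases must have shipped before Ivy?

4

Directly stated before Ivy: Hazel.
Alder reaches Ivy via Alder → Fir → Larch → Hazel → Ivy.
Fir reaches Ivy via Fir → Larch → Hazel → Ivy.
Larch reaches Ivy via Larch → Hazel → Ivy.
No chain forces Elm (or any of the others) ahead of Ivy.
That's Alder, Fir, Hazel, and Larch — 4 in all.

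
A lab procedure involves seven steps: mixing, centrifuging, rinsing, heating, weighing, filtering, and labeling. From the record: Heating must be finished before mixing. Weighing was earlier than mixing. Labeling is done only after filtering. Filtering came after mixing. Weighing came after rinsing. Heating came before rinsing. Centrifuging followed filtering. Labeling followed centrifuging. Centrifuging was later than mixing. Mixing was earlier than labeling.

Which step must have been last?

Every other step has a chain of constraints placing it before labeling, so labeling is last.

labeling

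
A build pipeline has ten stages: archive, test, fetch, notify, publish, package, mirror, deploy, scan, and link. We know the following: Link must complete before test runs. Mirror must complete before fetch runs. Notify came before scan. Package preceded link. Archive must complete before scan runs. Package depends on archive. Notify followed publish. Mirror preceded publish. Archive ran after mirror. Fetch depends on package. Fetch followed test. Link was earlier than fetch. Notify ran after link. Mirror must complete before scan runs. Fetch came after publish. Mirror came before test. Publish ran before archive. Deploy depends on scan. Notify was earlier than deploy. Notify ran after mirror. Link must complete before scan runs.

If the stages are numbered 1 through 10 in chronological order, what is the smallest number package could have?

Archive, mirror, and publish must all come before package — 3 forced predecessors.
Nothing else is forced ahead of package, so its earliest slot is position 3 + 1 = 4.

4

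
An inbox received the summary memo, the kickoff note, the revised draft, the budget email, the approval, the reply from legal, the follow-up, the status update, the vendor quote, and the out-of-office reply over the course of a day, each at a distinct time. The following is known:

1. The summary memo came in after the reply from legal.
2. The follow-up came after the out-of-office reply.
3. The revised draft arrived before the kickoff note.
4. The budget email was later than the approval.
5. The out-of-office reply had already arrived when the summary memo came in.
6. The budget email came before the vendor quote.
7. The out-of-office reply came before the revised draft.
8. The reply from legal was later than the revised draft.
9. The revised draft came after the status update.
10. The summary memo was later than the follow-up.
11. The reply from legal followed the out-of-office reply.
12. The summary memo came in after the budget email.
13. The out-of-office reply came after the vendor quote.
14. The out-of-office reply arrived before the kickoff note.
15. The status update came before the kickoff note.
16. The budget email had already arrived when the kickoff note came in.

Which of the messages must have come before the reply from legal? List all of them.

Directly stated before the reply from legal: the out-of-office reply and the revised draft.
The approval reaches the reply from legal via the approval → the budget email → the vendor quote → the out-of-office reply → the reply from legal.
The budget email reaches the reply from legal via the budget email → the vendor quote → the out-of-office reply → the reply from legal.
The status update reaches the reply from legal via the status update → the revised draft → the reply from legal.
Likewise the vendor quote reaches the reply from legal by chaining the stated constraints.

the approval, the budget email, the out-of-office reply, the revised draft, the status update, the vendor quote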